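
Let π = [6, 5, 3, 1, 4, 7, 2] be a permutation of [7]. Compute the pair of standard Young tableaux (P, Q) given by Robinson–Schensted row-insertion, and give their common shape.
P = [1, 2, 7] / [3, 4] / [5] / [6];  Q = [1, 5, 6] / [2, 7] / [3] / [4];  common shape = (3, 2, 1, 1)

Row-insert the values π_1, π_2, … into P one at a time, bumping the leftmost entry strictly greater than the inserted value down to the next row. The recording tableau Q records, in position (i, j), the step at which that cell was added to P.
  Insert 6 (step 1): P = [6];  Q = [1]
  Insert 5 (step 2): P = [5] / [6];  Q = [1] / [2]
  Insert 3 (step 3): P = [3] / [5] / [6];  Q = [1] / [2] / [3]
  Insert 1 (step 4): P = [1] / [3] / [5] / [6];  Q = [1] / [2] / [3] / [4]
  Insert 4 (step 5): P = [1, 4] / [3] / [5] / [6];  Q = [1, 5] / [2] / [3] / [4]
  Insert 7 (step 6): P = [1, 4, 7] / [3] / [5] / [6];  Q = [1, 5, 6] / [2] / [3] / [4]
  Insert 2 (step 7): P = [1, 2, 7] / [3, 4] / [5] / [6];  Q = [1, 5, 6] / [2, 7] / [3] / [4]
Final shape: (3, 2, 1, 1).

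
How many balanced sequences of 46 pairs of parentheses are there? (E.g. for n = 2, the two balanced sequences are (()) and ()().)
C_46 = 8740328711533173390046320

These balanced parentheses are counted by the Catalan number C_n = (1/(n + 1)) · C(2n, n). For n = 46: C_46 = (1/47) · C(92, 46) = 410795449442059149332177040/47 = 8740328711533173390046320.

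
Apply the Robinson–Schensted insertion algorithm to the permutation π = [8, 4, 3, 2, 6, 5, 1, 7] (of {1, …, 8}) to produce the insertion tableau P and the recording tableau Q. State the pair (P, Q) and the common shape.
P = [1, 5, 7] / [2, 6] / [3] / [4] / [8];  Q = [1, 5, 8] / [2, 6] / [3] / [4] / [7];  common shape = (3, 2, 1, 1, 1)

Row-insert the values π_1, π_2, … into P one at a time, bumping the leftmost entry strictly greater than the inserted value down to the next row. The recording tableau Q records, in position (i, j), the step at which that cell was added to P.
  Insert 8 (step 1): P = [8];  Q = [1]
  Insert 4 (step 2): P = [4] / [8];  Q = [1] / [2]
  Insert 3 (step 3): P = [3] / [4] / [8];  Q = [1] / [2] / [3]
  Insert 2 (step 4): P = [2] / [3] / [4] / [8];  Q = [1] / [2] / [3] / [4]
  Insert 6 (step 5): P = [2, 6] / [3] / [4] / [8];  Q = [1, 5] / [2] / [3] / [4]
  Insert 5 (step 6): P = [2, 5] / [3, 6] / [4] / [8];  Q = [1, 5] / [2, 6] / [3] / [4]
  Insert 1 (step 7): P = [1, 5] / [2, 6] / [3] / [4] / [8];  Q = [1, 5] / [2, 6] / [3] / [4] / [7]
  Insert 7 (step 8): P = [1, 5, 7] / [2, 6] / [3] / [4] / [8];  Q = [1, 5, 8] / [2, 6] / [3] / [4] / [7]
Final shape: (3, 2, 1, 1, 1).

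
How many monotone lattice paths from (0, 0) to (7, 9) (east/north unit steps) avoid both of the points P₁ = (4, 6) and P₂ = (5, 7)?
Number of paths = 5008

Inclusion–exclusion. Total paths: C(16, 7) = 11440. Through P₁: C(10, 4)·C(6, 3) = 4200. Through P₂: C(12, 5)·C(4, 2) = 4752. Since P₁ is strictly southwest of P₂, a monotone path through both must visit P₁ then P₂; paths through both = C(10, 4)·C(2, 1)·C(4, 2) = 2520. Avoid both = 11440 − 4200 − 4752 + 2520 = 5008.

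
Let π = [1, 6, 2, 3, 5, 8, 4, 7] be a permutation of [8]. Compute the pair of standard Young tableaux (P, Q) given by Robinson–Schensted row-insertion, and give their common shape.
P = [1, 2, 3, 4, 7] / [5, 8] / [6];  Q = [1, 2, 4, 5, 6] / [3, 8] / [7];  common shape = (5, 2, 1)

Row-insert the values π_1, π_2, … into P one at a time, bumping the leftmost entry strictly greater than the inserted value down to the next row. The recording tableau Q records, in position (i, j), the step at which that cell was added to P.
  Insert 1 (step 1): P = [1];  Q = [1]
  Insert 6 (step 2): P = [1, 6];  Q = [1, 2]
  Insert 2 (step 3): P = [1, 2] / [6];  Q = [1, 2] / [3]
  Insert 3 (step 4): P = [1, 2, 3] / [6];  Q = [1, 2, 4] / [3]
  Insert 5 (step 5): P = [1, 2, 3, 5] / [6];  Q = [1, 2, 4, 5] / [3]
  Insert 8 (step 6): P = [1, 2, 3, 5, 8] / [6];  Q = [1, 2, 4, 5, 6] / [3]
  Insert 4 (step 7): P = [1, 2, 3, 4, 8] / [5] / [6];  Q = [1, 2, 4, 5, 6] / [3] / [7]
  Insert 7 (step 8): P = [1, 2, 3, 4, 7] / [5, 8] / [6];  Q = [1, 2, 4, 5, 6] / [3, 8] / [7]
Final shape: (5, 2, 1).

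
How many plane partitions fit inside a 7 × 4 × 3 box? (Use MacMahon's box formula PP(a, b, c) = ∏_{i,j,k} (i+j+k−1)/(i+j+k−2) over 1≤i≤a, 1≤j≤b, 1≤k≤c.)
PP(7, 4, 3) = 1557270

Evaluate the triple product over i = 1..7, j = 1..4, k = 1..3. The factors are (2/1) · (3/2) · (4/3) · (3/2) · (4/3) · (5/4) · (4/3) · (5/4) · … (84 factors total). The numerators and denominators telescope so the product is an integer; carrying out the multiplication exactly gives PP(7, 4, 3) = 1557270.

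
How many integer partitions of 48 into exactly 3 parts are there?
p(48, 3 parts) = 192

Partitions of n into exactly k parts are in bijection with partitions of n − k into at most k parts (subtract 1 from each part). So p(48, exactly 3) = p(45, parts ≤ 3). Computing via the recurrence p(m, j) = p(m, j−1) + p(m−j, j) gives 192.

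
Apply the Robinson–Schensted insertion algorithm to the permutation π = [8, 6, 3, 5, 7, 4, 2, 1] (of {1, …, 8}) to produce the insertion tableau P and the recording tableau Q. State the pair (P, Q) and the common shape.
P = [1, 4, 7] / [2] / [3] / [5] / [6] / [8];  Q = [1, 4, 5] / [2] / [3] / [6] / [7] / [8];  common shape = (3, 1, 1, 1, 1, 1)

Row-insert the values π_1, π_2, … into P one at a time, bumping the leftmost entry strictly greater than the inserted value down to the next row. The recording tableau Q records, in position (i, j), the step at which that cell was added to P.
  Insert 8 (step 1): P = [8];  Q = [1]
  Insert 6 (step 2): P = [6] / [8];  Q = [1] / [2]
  Insert 3 (step 3): P = [3] / [6] / [8];  Q = [1] / [2] / [3]
  Insert 5 (step 4): P = [3, 5] / [6] / [8];  Q = [1, 4] / [2] / [3]
  Insert 7 (step 5): P = [3, 5, 7] / [6] / [8];  Q = [1, 4, 5] / [2] / [3]
  Insert 4 (step 6): P = [3, 4, 7] / [5] / [6] / [8];  Q = [1, 4, 5] / [2] / [3] / [6]
  Insert 2 (step 7): P = [2, 4, 7] / [3] / [5] / [6] / [8];  Q = [1, 4, 5] / [2] / [3] / [6] / [7]
  Insert 1 (step 8): P = [1, 4, 7] / [2] / [3] / [5] / [6] / [8];  Q = [1, 4, 5] / [2] / [3] / [6] / [7] / [8]
Final shape: (3, 1, 1, 1, 1, 1).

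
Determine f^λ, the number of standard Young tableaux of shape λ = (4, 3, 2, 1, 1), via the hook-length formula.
# SYT of shape (4, 3, 2, 1, 1) = 2310

Hook-length formula: f^λ = n! / Π hook(c), product over all cells c of the Young diagram. For λ = (4, 3, 2, 1, 1), n = 11 boxes. Hook lengths by row (left-to-right, top-to-bottom): [8, 5, 3, 1]; [6, 3, 1]; [4, 1]; [2]; [1]. Product of hooks = 17280. So f^λ = 11! / 17280 = 39916800 / 17280 = 2310.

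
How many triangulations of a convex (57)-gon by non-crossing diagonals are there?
C_55 = 1759414616608818870992479875972

These polygon triangulations are counted by the Catalan number C_n = (1/(n + 1)) · C(2n, n). For n = 55: C_55 = (1/56) · C(110, 55) = 98527218530093856775578873054432/56 = 1759414616608818870992479875972.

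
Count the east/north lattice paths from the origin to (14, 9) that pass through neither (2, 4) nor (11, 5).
Number of paths = 576740

Inclusion–exclusion. Total paths: C(23, 14) = 817190. Through P₁: C(6, 2)·C(17, 12) = 92820. Through P₂: C(16, 11)·C(7, 3) = 152880. Since P₁ is strictly southwest of P₂, a monotone path through both must visit P₁ then P₂; paths through both = C(6, 2)·C(10, 9)·C(7, 3) = 5250. Avoid both = 817190 − 92820 − 152880 + 5250 = 576740.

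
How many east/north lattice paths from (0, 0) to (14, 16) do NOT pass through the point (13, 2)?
Number of paths = 145421100

Total paths from (0, 0) to (14, 16): C(30, 14) = 145422675. Paths through (13, 2): (paths (0, 0) → (13, 2)) × (paths (13, 2) → (14, 16)) = C(15, 13) · C(15, 1) = 105 · 15 = 1575. Avoidance count = 145422675 − 1575 = 145421100.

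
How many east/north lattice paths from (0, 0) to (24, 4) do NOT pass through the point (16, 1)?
Number of paths = 17670

Total paths from (0, 0) to (24, 4): C(28, 24) = 20475. Paths through (16, 1): (paths (0, 0) → (16, 1)) × (paths (16, 1) → (24, 4)) = C(17, 16) · C(11, 8) = 17 · 165 = 2805. Avoidance count = 20475 − 2805 = 17670.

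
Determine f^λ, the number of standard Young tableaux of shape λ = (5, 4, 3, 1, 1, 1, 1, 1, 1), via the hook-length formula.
# SYT of shape (5, 4, 3, 1, 1, 1, 1, 1, 1) = 3198720

Hook-length formula: f^λ = n! / Π hook(c), product over all cells c of the Young diagram. For λ = (5, 4, 3, 1, 1, 1, 1, 1, 1), n = 18 boxes. Hook lengths by row (left-to-right, top-to-bottom): [13, 6, 5, 3, 1]; [11, 4, 3, 1]; [9, 2, 1]; [6]; [5]; [4]; [3]; [2]; [1]. Product of hooks = 2001542400. So f^λ = 18! / 2001542400 = 6402373705728000 / 2001542400 = 3198720.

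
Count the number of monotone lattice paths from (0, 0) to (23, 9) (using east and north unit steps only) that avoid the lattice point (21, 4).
Number of paths = 27783150

Total paths from (0, 0) to (23, 9): C(32, 23) = 28048800. Paths through (21, 4): (paths (0, 0) → (21, 4)) × (paths (21, 4) → (23, 9)) = C(25, 21) · C(7, 2) = 12650 · 21 = 265650. Avoidance count = 28048800 − 265650 = 27783150.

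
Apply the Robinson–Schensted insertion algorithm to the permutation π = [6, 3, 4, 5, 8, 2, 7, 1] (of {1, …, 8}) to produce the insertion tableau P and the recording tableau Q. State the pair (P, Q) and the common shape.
P = [1, 4, 5, 7] / [2, 8] / [3] / [6];  Q = [1, 3, 4, 5] / [2, 7] / [6] / [8];  common shape = (4, 2, 1, 1)

Row-insert the values π_1, π_2, … into P one at a time, bumping the leftmost entry strictly greater than the inserted value down to the next row. The recording tableau Q records, in position (i, j), the step at which that cell was added to P.
  Insert 6 (step 1): P = [6];  Q = [1]
  Insert 3 (step 2): P = [3] / [6];  Q = [1] / [2]
  Insert 4 (step 3): P = [3, 4] / [6];  Q = [1, 3] / [2]
  Insert 5 (step 4): P = [3, 4, 5] / [6];  Q = [1, 3, 4] / [2]
  Insert 8 (step 5): P = [3, 4, 5, 8] / [6];  Q = [1, 3, 4, 5] / [2]
  Insert 2 (step 6): P = [2, 4, 5, 8] / [3] / [6];  Q = [1, 3, 4, 5] / [2] / [6]
  Insert 7 (step 7): P = [2, 4, 5, 7] / [3, 8] / [6];  Q = [1, 3, 4, 5] / [2, 7] / [6]
  Insert 1 (step 8): P = [1, 4, 5, 7] / [2, 8] / [3] / [6];  Q = [1, 3, 4, 5] / [2, 7] / [6] / [8]
Final shape: (4, 2, 1, 1).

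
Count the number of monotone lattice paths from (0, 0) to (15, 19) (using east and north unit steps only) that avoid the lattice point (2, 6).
Number of paths = 1564750720

Total paths from (0, 0) to (15, 19): C(34, 15) = 1855967520. Paths through (2, 6): (paths (0, 0) → (2, 6)) × (paths (2, 6) → (15, 19)) = C(8, 2) · C(26, 13) = 28 · 10400600 = 291216800. Avoidance count = 1855967520 − 291216800 = 1564750720.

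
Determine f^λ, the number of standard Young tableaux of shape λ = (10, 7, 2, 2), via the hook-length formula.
# SYT of shape (10, 7, 2, 2) = 34819400

Hook-length formula: f^λ = n! / Π hook(c), product over all cells c of the Young diagram. For λ = (10, 7, 2, 2), n = 21 boxes. Hook lengths by row (left-to-right, top-to-bottom): [13, 12, 9, 8, 7, 6, 5, 3, 2, 1]; [9, 8, 5, 4, 3, 2, 1]; [3, 2]; [2, 1]. Product of hooks = 1467312537600. So f^λ = 21! / 1467312537600 = 51090942171709440000 / 1467312537600 = 34819400.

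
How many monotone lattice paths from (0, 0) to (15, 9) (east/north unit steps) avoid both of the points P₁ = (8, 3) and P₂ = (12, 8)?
Number of paths = 603644

Inclusion–exclusion. Total paths: C(24, 15) = 1307504. Through P₁: C(11, 8)·C(13, 7) = 283140. Through P₂: C(20, 12)·C(4, 3) = 503880. Since P₁ is strictly southwest of P₂, a monotone path through both must visit P₁ then P₂; paths through both = C(11, 8)·C(9, 4)·C(4, 3) = 83160. Avoid both = 1307504 − 283140 − 503880 + 83160 = 603644.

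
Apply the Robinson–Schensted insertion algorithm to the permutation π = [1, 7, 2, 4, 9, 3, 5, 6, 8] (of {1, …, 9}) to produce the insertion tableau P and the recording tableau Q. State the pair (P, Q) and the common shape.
P = [1, 2, 3, 5, 6, 8] / [4, 9] / [7];  Q = [1, 2, 4, 5, 8, 9] / [3, 7] / [6];  common shape = (6, 2, 1)

Row-insert the values π_1, π_2, … into P one at a time, bumping the leftmost entry strictly greater than the inserted value down to the next row. The recording tableau Q records, in position (i, j), the step at which that cell was added to P.
  Insert 1 (step 1): P = [1];  Q = [1]
  Insert 7 (step 2): P = [1, 7];  Q = [1, 2]
  Insert 2 (step 3): P = [1, 2] / [7];  Q = [1, 2] / [3]
  Insert 4 (step 4): P = [1, 2, 4] / [7];  Q = [1, 2, 4] / [3]
  Insert 9 (step 5): P = [1, 2, 4, 9] / [7];  Q = [1, 2, 4, 5] / [3]
  Insert 3 (step 6): P = [1, 2, 3, 9] / [4] / [7];  Q = [1, 2, 4, 5] / [3] / [6]
  Insert 5 (step 7): P = [1, 2, 3, 5] / [4, 9] / [7];  Q = [1, 2, 4, 5] / [3, 7] / [6]
  Insert 6 (step 8): P = [1, 2, 3, 5, 6] / [4, 9] / [7];  Q = [1, 2, 4, 5, 8] / [3, 7] / [6]
  Insert 8 (step 9): P = [1, 2, 3, 5, 6, 8] / [4, 9] / [7];  Q = [1, 2, 4, 5, 8, 9] / [3, 7] / [6]
Final shape: (6, 2, 1).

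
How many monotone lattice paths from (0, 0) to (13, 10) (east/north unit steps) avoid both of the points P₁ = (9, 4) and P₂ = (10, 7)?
Number of paths = 662156

Inclusion–exclusion. Total paths: C(23, 13) = 1144066. Through P₁: C(13, 9)·C(10, 4) = 150150. Through P₂: C(17, 10)·C(6, 3) = 388960. Since P₁ is strictly southwest of P₂, a monotone path through both must visit P₁ then P₂; paths through both = C(13, 9)·C(4, 1)·C(6, 3) = 57200. Avoid both = 1144066 − 150150 − 388960 + 57200 = 662156.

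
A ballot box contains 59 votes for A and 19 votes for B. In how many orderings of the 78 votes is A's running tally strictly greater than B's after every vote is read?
Strict-lead orderings = 344237209563016000

Total orderings of the 78 votes with 59 for A: C(78, 59) = 671262558647881200. By the Bertrand ballot formula (Cycle Lemma / reflection principle), the number of orderings in which A is strictly ahead of B throughout is (p − q)/(p + q) · C(p + q, p) = (59 − 19)/(59 + 19) · 671262558647881200 = 344237209563016000.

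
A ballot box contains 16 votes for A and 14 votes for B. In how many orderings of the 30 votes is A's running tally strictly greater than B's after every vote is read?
Strict-lead orderings = 9694845

Total orderings of the 30 votes with 16 for A: C(30, 16) = 145422675. By the Bertrand ballot formula (Cycle Lemma / reflection principle), the number of orderings in which A is strictly ahead of B throughout is (p − q)/(p + q) · C(p + q, p) = (16 − 14)/(16 + 14) · 145422675 = 9694845.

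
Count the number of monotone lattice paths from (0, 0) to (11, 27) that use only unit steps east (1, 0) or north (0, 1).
Number of paths = 1203322288

A monotone lattice path from (0, 0) to (11, 27) consists of 11 east steps and 27 north steps in some order, so it is determined by which 11 of the 38 steps are east. The count is C(38, 11) = 1203322288.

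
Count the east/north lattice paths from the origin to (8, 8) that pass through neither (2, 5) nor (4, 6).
Number of paths = 8901

Inclusion–exclusion. Total paths: C(16, 8) = 12870. Through P₁: C(7, 2)·C(9, 6) = 1764. Through P₂: C(10, 4)·C(6, 4) = 3150. Since P₁ is strictly southwest of P₂, a monotone path through both must visit P₁ then P₂; paths through both = C(7, 2)·C(3, 2)·C(6, 4) = 945. Avoid both = 12870 − 1764 − 3150 + 945 = 8901.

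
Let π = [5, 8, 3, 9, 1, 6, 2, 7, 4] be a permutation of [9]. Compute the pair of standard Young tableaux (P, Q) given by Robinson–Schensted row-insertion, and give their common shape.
P = [1, 2, 4] / [3, 6, 7] / [5, 8, 9];  Q = [1, 2, 4] / [3, 6, 8] / [5, 7, 9];  common shape = (3, 3, 3)

Row-insert the values π_1, π_2, … into P one at a time, bumping the leftmost entry strictly greater than the inserted value down to the next row. The recording tableau Q records, in position (i, j), the step at which that cell was added to P.
  Insert 5 (step 1): P = [5];  Q = [1]
  Insert 8 (step 2): P = [5, 8];  Q = [1, 2]
  Insert 3 (step 3): P = [3, 8] / [5];  Q = [1, 2] / [3]
  Insert 9 (step 4): P = [3, 8, 9] / [5];  Q = [1, 2, 4] / [3]
  Insert 1 (step 5): P = [1, 8, 9] / [3] / [5];  Q = [1, 2, 4] / [3] / [5]
  Insert 6 (step 6): P = [1, 6, 9] / [3, 8] / [5];  Q = [1, 2, 4] / [3, 6] / [5]
  Insert 2 (step 7): P = [1, 2, 9] / [3, 6] / [5, 8];  Q = [1, 2, 4] / [3, 6] / [5, 7]
  Insert 7 (step 8): P = [1, 2, 7] / [3, 6, 9] / [5, 8];  Q = [1, 2, 4] / [3, 6, 8] / [5, 7]
  Insert 4 (step 9): P = [1, 2, 4] / [3, 6, 7] / [5, 8, 9];  Q = [1, 2, 4] / [3, 6, 8] / [5, 7, 9]
Final shape: (3, 3, 3).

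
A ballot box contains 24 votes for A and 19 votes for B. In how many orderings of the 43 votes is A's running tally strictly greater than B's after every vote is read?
Strict-lead orderings = 93078189750

Total orderings of the 43 votes with 24 for A: C(43, 24) = 800472431850. By the Bertrand ballot formula (Cycle Lemma / reflection principle), the number of orderings in which A is strictly ahead of B throughout is (p − q)/(p + q) · C(p + q, p) = (24 − 19)/(24 + 19) · 800472431850 = 93078189750.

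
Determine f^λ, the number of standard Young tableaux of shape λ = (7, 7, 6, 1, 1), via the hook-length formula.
# SYT of shape (7, 7, 6, 1, 1) = 157134978

Hook-length formula: f^λ = n! / Π hook(c), product over all cells c of the Young diagram. For λ = (7, 7, 6, 1, 1), n = 22 boxes. Hook lengths by row (left-to-right, top-to-bottom): [11, 8, 7, 6, 5, 4, 2]; [10, 7, 6, 5, 4, 3, 1]; [8, 5, 4, 3, 2, 1]; [2]; [1]. Product of hooks = 7153090560000. So f^λ = 22! / 7153090560000 = 1124000727777607680000 / 7153090560000 = 157134978.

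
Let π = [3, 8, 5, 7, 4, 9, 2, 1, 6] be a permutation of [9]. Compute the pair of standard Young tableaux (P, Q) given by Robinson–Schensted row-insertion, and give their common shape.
P = [1, 4, 6, 9] / [2, 7] / [3] / [5] / [8];  Q = [1, 2, 4, 6] / [3, 9] / [5] / [7] / [8];  common shape = (4, 2, 1, 1, 1)

Row-insert the values π_1, π_2, … into P one at a time, bumping the leftmost entry strictly greater than the inserted value down to the next row. The recording tableau Q records, in position (i, j), the step at which that cell was added to P.
  Insert 3 (step 1): P = [3];  Q = [1]
  Insert 8 (step 2): P = [3, 8];  Q = [1, 2]
  Insert 5 (step 3): P = [3, 5] / [8];  Q = [1, 2] / [3]
  Insert 7 (step 4): P = [3, 5, 7] / [8];  Q = [1, 2, 4] / [3]
  Insert 4 (step 5): P = [3, 4, 7] / [5] / [8];  Q = [1, 2, 4] / [3] / [5]
  Insert 9 (step 6): P = [3, 4, 7, 9] / [5] / [8];  Q = [1, 2, 4, 6] / [3] / [5]
  Insert 2 (step 7): P = [2, 4, 7, 9] / [3] / [5] / [8];  Q = [1, 2, 4, 6] / [3] / [5] / [7]
  Insert 1 (step 8): P = [1, 4, 7, 9] / [2] / [3] / [5] / [8];  Q = [1, 2, 4, 6] / [3] / [5] / [7] / [8]
  Insert 6 (step 9): P = [1, 4, 6, 9] / [2, 7] / [3] / [5] / [8];  Q = [1, 2, 4, 6] / [3, 9] / [5] / [7] / [8]
Final shape: (4, 2, 1, 1, 1).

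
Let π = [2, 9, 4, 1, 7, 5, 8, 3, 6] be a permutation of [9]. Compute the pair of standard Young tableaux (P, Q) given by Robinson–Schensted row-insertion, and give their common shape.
P = [1, 3, 5, 6] / [2, 4, 8] / [7] / [9];  Q = [1, 2, 5, 7] / [3, 6, 9] / [4] / [8];  common shape = (4, 3, 1, 1)

Row-insert the values π_1, π_2, … into P one at a time, bumping the leftmost entry strictly greater than the inserted value down to the next row. The recording tableau Q records, in position (i, j), the step at which that cell was added to P.
  Insert 2 (step 1): P = [2];  Q = [1]
  Insert 9 (step 2): P = [2, 9];  Q = [1, 2]
  Insert 4 (step 3): P = [2, 4] / [9];  Q = [1, 2] / [3]
  Insert 1 (step 4): P = [1, 4] / [2] / [9];  Q = [1, 2] / [3] / [4]
  Insert 7 (step 5): P = [1, 4, 7] / [2] / [9];  Q = [1, 2, 5] / [3] / [4]
  Insert 5 (step 6): P = [1, 4, 5] / [2, 7] / [9];  Q = [1, 2, 5] / [3, 6] / [4]
  Insert 8 (step 7): P = [1, 4, 5, 8] / [2, 7] / [9];  Q = [1, 2, 5, 7] / [3, 6] / [4]
  Insert 3 (step 8): P = [1, 3, 5, 8] / [2, 4] / [7] / [9];  Q = [1, 2, 5, 7] / [3, 6] / [4] / [8]
  Insert 6 (step 9): P = [1, 3, 5, 6] / [2, 4, 8] / [7] / [9];  Q = [1, 2, 5, 7] / [3, 6, 9] / [4] / [8]
Final shape: (4, 3, 1, 1).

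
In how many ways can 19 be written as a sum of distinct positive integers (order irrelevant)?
q(19) = 54

A partition into distinct parts is a strictly decreasing sequence summing to n. The recurrence d(n, m) = d(n, m−1) + d(n−m, m−1) (use part m at most once) with q(n) = d(n, n) gives q(19) = 54. (Euler's theorem: # distinct-part partitions = # odd-part partitions.)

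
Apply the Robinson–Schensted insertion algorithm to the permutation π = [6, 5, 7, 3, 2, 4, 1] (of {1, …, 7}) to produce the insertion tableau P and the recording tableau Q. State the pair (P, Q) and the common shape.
P = [1, 4] / [2, 7] / [3] / [5] / [6];  Q = [1, 3] / [2, 6] / [4] / [5] / [7];  common shape = (2, 2, 1, 1, 1)

Row-insert the values π_1, π_2, … into P one at a time, bumping the leftmost entry strictly greater than the inserted value down to the next row. The recording tableau Q records, in position (i, j), the step at which that cell was added to P.
  Insert 6 (step 1): P = [6];  Q = [1]
  Insert 5 (step 2): P = [5] / [6];  Q = [1] / [2]
  Insert 7 (step 3): P = [5, 7] / [6];  Q = [1, 3] / [2]
  Insert 3 (step 4): P = [3, 7] / [5] / [6];  Q = [1, 3] / [2] / [4]
  Insert 2 (step 5): P = [2, 7] / [3] / [5] / [6];  Q = [1, 3] / [2] / [4] / [5]
  Insert 4 (step 6): P = [2, 4] / [3, 7] / [5] / [6];  Q = [1, 3] / [2, 6] / [4] / [5]
  Insert 1 (step 7): P = [1, 4] / [2, 7] / [3] / [5] / [6];  Q = [1, 3] / [2, 6] / [4] / [5] / [7]
Final shape: (2, 2, 1, 1, 1).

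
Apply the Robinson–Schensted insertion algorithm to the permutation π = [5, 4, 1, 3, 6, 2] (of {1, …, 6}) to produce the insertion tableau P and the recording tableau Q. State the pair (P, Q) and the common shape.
P = [1, 2, 6] / [3] / [4] / [5];  Q = [1, 4, 5] / [2] / [3] / [6];  common shape = (3, 1, 1, 1)

Row-insert the values π_1, π_2, … into P one at a time, bumping the leftmost entry strictly greater than the inserted value down to the next row. The recording tableau Q records, in position (i, j), the step at which that cell was added to P.
  Insert 5 (step 1): P = [5];  Q = [1]
  Insert 4 (step 2): P = [4] / [5];  Q = [1] / [2]
  Insert 1 (step 3): P = [1] / [4] / [5];  Q = [1] / [2] / [3]
  Insert 3 (step 4): P = [1, 3] / [4] / [5];  Q = [1, 4] / [2] / [3]
  Insert 6 (step 5): P = [1, 3, 6] / [4] / [5];  Q = [1, 4, 5] / [2] / [3]
  Insert 2 (step 6): P = [1, 2, 6] / [3] / [4] / [5];  Q = [1, 4, 5] / [2] / [3] / [6]
Final shape: (3, 1, 1, 1).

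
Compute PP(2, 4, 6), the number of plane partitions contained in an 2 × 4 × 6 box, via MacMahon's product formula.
PP(2, 4, 6) = 13860

Evaluate the triple product over i = 1..2, j = 1..4, k = 1..6. The factors are (2/1) · (3/2) · (4/3) · (5/4) · (6/5) · (7/6) · (3/2) · (4/3) · … (48 factors total). The numerators and denominators telescope so the product is an integer; carrying out the multiplication exactly gives PP(2, 4, 6) = 13860.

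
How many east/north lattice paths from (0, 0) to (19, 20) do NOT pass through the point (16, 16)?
Number of paths = 47885450760

Total paths from (0, 0) to (19, 20): C(39, 19) = 68923264410. Paths through (16, 16): (paths (0, 0) → (16, 16)) × (paths (16, 16) → (19, 20)) = C(32, 16) · C(7, 3) = 601080390 · 35 = 21037813650. Avoidance count = 68923264410 − 21037813650 = 47885450760.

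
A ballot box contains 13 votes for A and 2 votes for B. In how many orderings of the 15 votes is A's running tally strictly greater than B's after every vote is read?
Strict-lead orderings = 77

Total orderings of the 15 votes with 13 for A: C(15, 13) = 105. By the Bertrand ballot formula (Cycle Lemma / reflection principle), the number of orderings in which A is strictly ahead of B throughout is (p − q)/(p + q) · C(p + q, p) = (13 − 2)/(13 + 2) · 105 = 77.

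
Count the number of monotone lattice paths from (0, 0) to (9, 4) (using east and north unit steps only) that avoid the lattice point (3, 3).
Number of paths = 575

Total paths from (0, 0) to (9, 4): C(13, 9) = 715. Paths through (3, 3): (paths (0, 0) → (3, 3)) × (paths (3, 3) → (9, 4)) = C(6, 3) · C(7, 6) = 20 · 7 = 140. Avoidance count = 715 − 140 = 575.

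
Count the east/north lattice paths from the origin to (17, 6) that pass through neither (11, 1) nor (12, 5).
Number of paths = 58635

Inclusion–exclusion. Total paths: C(23, 17) = 100947. Through P₁: C(12, 11)·C(11, 6) = 5544. Through P₂: C(17, 12)·C(6, 5) = 37128. Since P₁ is strictly southwest of P₂, a monotone path through both must visit P₁ then P₂; paths through both = C(12, 11)·C(5, 1)·C(6, 5) = 360. Avoid both = 100947 − 5544 − 37128 + 360 = 58635.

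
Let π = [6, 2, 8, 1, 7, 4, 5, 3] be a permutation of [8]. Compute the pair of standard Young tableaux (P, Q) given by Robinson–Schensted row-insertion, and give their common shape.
P = [1, 3, 5] / [2, 4] / [6, 7] / [8];  Q = [1, 3, 7] / [2, 5] / [4, 6] / [8];  common shape = (3, 2, 2, 1)

Row-insert the values π_1, π_2, … into P one at a time, bumping the leftmost entry strictly greater than the inserted value down to the next row. The recording tableau Q records, in position (i, j), the step at which that cell was added to P.
  Insert 6 (step 1): P = [6];  Q = [1]
  Insert 2 (step 2): P = [2] / [6];  Q = [1] / [2]
  Insert 8 (step 3): P = [2, 8] / [6];  Q = [1, 3] / [2]
  Insert 1 (step 4): P = [1, 8] / [2] / [6];  Q = [1, 3] / [2] / [4]
  Insert 7 (step 5): P = [1, 7] / [2, 8] / [6];  Q = [1, 3] / [2, 5] / [4]
  Insert 4 (step 6): P = [1, 4] / [2, 7] / [6, 8];  Q = [1, 3] / [2, 5] / [4, 6]
  Insert 5 (step 7): P = [1, 4, 5] / [2, 7] / [6, 8];  Q = [1, 3, 7] / [2, 5] / [4, 6]
  Insert 3 (step 8): P = [1, 3, 5] / [2, 4] / [6, 7] / [8];  Q = [1, 3, 7] / [2, 5] / [4, 6] / [8]
Final shape: (3, 2, 2, 1).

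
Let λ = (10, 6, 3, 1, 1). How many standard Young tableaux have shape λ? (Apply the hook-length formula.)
# SYT of shape (10, 6, 3, 1, 1) = 126977760

Hook-length formula: f^λ = n! / Π hook(c), product over all cells c of the Young diagram. For λ = (10, 6, 3, 1, 1), n = 21 boxes. Hook lengths by row (left-to-right, top-to-bottom): [14, 11, 10, 8, 7, 6, 4, 3, 2, 1]; [9, 6, 5, 3, 2, 1]; [5, 2, 1]; [2]; [1]. Product of hooks = 402361344000. So f^λ = 21! / 402361344000 = 51090942171709440000 / 402361344000 = 126977760.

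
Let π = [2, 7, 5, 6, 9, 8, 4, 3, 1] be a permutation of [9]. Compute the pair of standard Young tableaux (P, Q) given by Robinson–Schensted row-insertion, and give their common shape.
P = [1, 3, 6, 8] / [2, 9] / [4] / [5] / [7];  Q = [1, 2, 4, 5] / [3, 6] / [7] / [8] / [9];  common shape = (4, 2, 1, 1, 1)

Row-insert the values π_1, π_2, … into P one at a time, bumping the leftmost entry strictly greater than the inserted value down to the next row. The recording tableau Q records, in position (i, j), the step at which that cell was added to P.
  Insert 2 (step 1): P = [2];  Q = [1]
  Insert 7 (step 2): P = [2, 7];  Q = [1, 2]
  Insert 5 (step 3): P = [2, 5] / [7];  Q = [1, 2] / [3]
  Insert 6 (step 4): P = [2, 5, 6] / [7];  Q = [1, 2, 4] / [3]
  Insert 9 (step 5): P = [2, 5, 6, 9] / [7];  Q = [1, 2, 4, 5] / [3]
  Insert 8 (step 6): P = [2, 5, 6, 8] / [7, 9];  Q = [1, 2, 4, 5] / [3, 6]
  Insert 4 (step 7): P = [2, 4, 6, 8] / [5, 9] / [7];  Q = [1, 2, 4, 5] / [3, 6] / [7]
  Insert 3 (step 8): P = [2, 3, 6, 8] / [4, 9] / [5] / [7];  Q = [1, 2, 4, 5] / [3, 6] / [7] / [8]
  Insert 1 (step 9): P = [1, 3, 6, 8] / [2, 9] / [4] / [5] / [7];  Q = [1, 2, 4, 5] / [3, 6] / [7] / [8] / [9]
Final shape: (4, 2, 1, 1, 1).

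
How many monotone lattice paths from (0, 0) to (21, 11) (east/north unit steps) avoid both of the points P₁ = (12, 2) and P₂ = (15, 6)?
Number of paths = 101001562

Inclusion–exclusion. Total paths: C(32, 21) = 129024480. Through P₁: C(14, 12)·C(18, 9) = 4424420. Through P₂: C(21, 15)·C(11, 6) = 25069968. Since P₁ is strictly southwest of P₂, a monotone path through both must visit P₁ then P₂; paths through both = C(14, 12)·C(7, 3)·C(11, 6) = 1471470. Avoid both = 129024480 − 4424420 − 25069968 + 1471470 = 101001562.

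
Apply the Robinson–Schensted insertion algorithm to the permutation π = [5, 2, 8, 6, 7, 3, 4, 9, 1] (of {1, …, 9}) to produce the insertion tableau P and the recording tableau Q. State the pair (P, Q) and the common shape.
P = [1, 3, 4, 9] / [2, 6, 7] / [5] / [8];  Q = [1, 3, 5, 8] / [2, 4, 7] / [6] / [9];  common shape = (4, 3, 1, 1)

Row-insert the values π_1, π_2, … into P one at a time, bumping the leftmost entry strictly greater than the inserted value down to the next row. The recording tableau Q records, in position (i, j), the step at which that cell was added to P.
  Insert 5 (step 1): P = [5];  Q = [1]
  Insert 2 (step 2): P = [2] / [5];  Q = [1] / [2]
  Insert 8 (step 3): P = [2, 8] / [5];  Q = [1, 3] / [2]
  Insert 6 (step 4): P = [2, 6] / [5, 8];  Q = [1, 3] / [2, 4]
  Insert 7 (step 5): P = [2, 6, 7] / [5, 8];  Q = [1, 3, 5] / [2, 4]
  Insert 3 (step 6): P = [2, 3, 7] / [5, 6] / [8];  Q = [1, 3, 5] / [2, 4] / [6]
  Insert 4 (step 7): P = [2, 3, 4] / [5, 6, 7] / [8];  Q = [1, 3, 5] / [2, 4, 7] / [6]
  Insert 9 (step 8): P = [2, 3, 4, 9] / [5, 6, 7] / [8];  Q = [1, 3, 5, 8] / [2, 4, 7] / [6]
  Insert 1 (step 9): P = [1, 3, 4, 9] / [2, 6, 7] / [5] / [8];  Q = [1, 3, 5, 8] / [2, 4, 7] / [6] / [9]
Final shape: (4, 3, 1, 1).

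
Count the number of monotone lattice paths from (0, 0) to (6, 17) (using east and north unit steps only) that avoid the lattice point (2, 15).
Number of paths = 98907

Total paths from (0, 0) to (6, 17): C(23, 6) = 100947. Paths through (2, 15): (paths (0, 0) → (2, 15)) × (paths (2, 15) → (6, 17)) = C(17, 2) · C(6, 4) = 136 · 15 = 2040. Avoidance count = 100947 − 2040 = 98907.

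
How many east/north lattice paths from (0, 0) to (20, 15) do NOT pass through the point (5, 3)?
Number of paths = 2274447000

Total paths from (0, 0) to (20, 15): C(35, 20) = 3247943160. Paths through (5, 3): (paths (0, 0) → (5, 3)) × (paths (5, 3) → (20, 15)) = C(8, 5) · C(27, 15) = 56 · 17383860 = 973496160. Avoidance count = 3247943160 − 973496160 = 2274447000.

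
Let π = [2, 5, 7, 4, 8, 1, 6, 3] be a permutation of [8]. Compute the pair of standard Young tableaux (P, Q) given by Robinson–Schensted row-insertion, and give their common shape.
P = [1, 3, 6, 8] / [2, 4] / [5, 7];  Q = [1, 2, 3, 5] / [4, 7] / [6, 8];  common shape = (4, 2, 2)

Row-insert the values π_1, π_2, … into P one at a time, bumping the leftmost entry strictly greater than the inserted value down to the next row. The recording tableau Q records, in position (i, j), the step at which that cell was added to P.
  Insert 2 (step 1): P = [2];  Q = [1]
  Insert 5 (step 2): P = [2, 5];  Q = [1, 2]
  Insert 7 (step 3): P = [2, 5, 7];  Q = [1, 2, 3]
  Insert 4 (step 4): P = [2, 4, 7] / [5];  Q = [1, 2, 3] / [4]
  Insert 8 (step 5): P = [2, 4, 7, 8] / [5];  Q = [1, 2, 3, 5] / [4]
  Insert 1 (step 6): P = [1, 4, 7, 8] / [2] / [5];  Q = [1, 2, 3, 5] / [4] / [6]
  Insert 6 (step 7): P = [1, 4, 6, 8] / [2, 7] / [5];  Q = [1, 2, 3, 5] / [4, 7] / [6]
  Insert 3 (step 8): P = [1, 3, 6, 8] / [2, 4] / [5, 7];  Q = [1, 2, 3, 5] / [4, 7] / [6, 8]
Final shape: (4, 2, 2).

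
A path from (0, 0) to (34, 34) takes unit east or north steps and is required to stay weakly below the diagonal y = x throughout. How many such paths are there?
Number of paths = 812944042149730764

By the reflection principle (André's argument), the number of monotone paths to (34, 34) with n ≤ m that never go above y = x is C(68, 34) − C(68, 35) = 28453041475240576740 − 27640097433090845976 = 812944042149730764.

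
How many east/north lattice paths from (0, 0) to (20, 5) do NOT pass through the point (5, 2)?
Number of paths = 35994

Total paths from (0, 0) to (20, 5): C(25, 20) = 53130. Paths through (5, 2): (paths (0, 0) → (5, 2)) × (paths (5, 2) → (20, 5)) = C(7, 5) · C(18, 15) = 21 · 816 = 17136. Avoidance count = 53130 − 17136 = 35994.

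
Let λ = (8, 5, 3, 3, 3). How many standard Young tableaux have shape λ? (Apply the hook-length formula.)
# SYT of shape (8, 5, 3, 3, 3) = 814773960

Hook-length formula: f^λ = n! / Π hook(c), product over all cells c of the Young diagram. For λ = (8, 5, 3, 3, 3), n = 22 boxes. Hook lengths by row (left-to-right, top-to-bottom): [12, 11, 10, 6, 5, 3, 2, 1]; [8, 7, 6, 2, 1]; [5, 4, 3]; [4, 3, 2]; [3, 2, 1]. Product of hooks = 1379524608000. So f^λ = 22! / 1379524608000 = 1124000727777607680000 / 1379524608000 = 814773960.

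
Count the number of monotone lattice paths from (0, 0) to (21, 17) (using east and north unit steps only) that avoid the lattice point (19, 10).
Number of paths = 28060063020

Total paths from (0, 0) to (21, 17): C(38, 21) = 28781143380. Paths through (19, 10): (paths (0, 0) → (19, 10)) × (paths (19, 10) → (21, 17)) = C(29, 19) · C(9, 2) = 20030010 · 36 = 721080360. Avoidance count = 28781143380 − 721080360 = 28060063020.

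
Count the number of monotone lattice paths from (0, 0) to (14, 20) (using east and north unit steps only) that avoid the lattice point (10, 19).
Number of paths = 1291825590

Total paths from (0, 0) to (14, 20): C(34, 14) = 1391975640. Paths through (10, 19): (paths (0, 0) → (10, 19)) × (paths (10, 19) → (14, 20)) = C(29, 10) · C(5, 4) = 20030010 · 5 = 100150050. Avoidance count = 1391975640 − 100150050 = 1291825590.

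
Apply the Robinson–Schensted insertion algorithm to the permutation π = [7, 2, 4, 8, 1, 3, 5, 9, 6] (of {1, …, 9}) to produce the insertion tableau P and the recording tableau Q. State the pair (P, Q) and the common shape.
P = [1, 3, 5, 6] / [2, 4, 8, 9] / [7];  Q = [1, 3, 4, 8] / [2, 6, 7, 9] / [5];  common shape = (4, 4, 1)

Row-insert the values π_1, π_2, … into P one at a time, bumping the leftmost entry strictly greater than the inserted value down to the next row. The recording tableau Q records, in position (i, j), the step at which that cell was added to P.
  Insert 7 (step 1): P = [7];  Q = [1]
  Insert 2 (step 2): P = [2] / [7];  Q = [1] / [2]
  Insert 4 (step 3): P = [2, 4] / [7];  Q = [1, 3] / [2]
  Insert 8 (step 4): P = [2, 4, 8] / [7];  Q = [1, 3, 4] / [2]
  Insert 1 (step 5): P = [1, 4, 8] / [2] / [7];  Q = [1, 3, 4] / [2] / [5]
  Insert 3 (step 6): P = [1, 3, 8] / [2, 4] / [7];  Q = [1, 3, 4] / [2, 6] / [5]
  Insert 5 (step 7): P = [1, 3, 5] / [2, 4, 8] / [7];  Q = [1, 3, 4] / [2, 6, 7] / [5]
  Insert 9 (step 8): P = [1, 3, 5, 9] / [2, 4, 8] / [7];  Q = [1, 3, 4, 8] / [2, 6, 7] / [5]
  Insert 6 (step 9): P = [1, 3, 5, 6] / [2, 4, 8, 9] / [7];  Q = [1, 3, 4, 8] / [2, 6, 7, 9] / [5]
Final shape: (4, 4, 1).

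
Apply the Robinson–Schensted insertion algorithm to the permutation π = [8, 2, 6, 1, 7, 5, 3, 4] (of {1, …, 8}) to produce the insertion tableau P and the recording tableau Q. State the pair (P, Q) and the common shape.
P = [1, 3, 4] / [2, 5, 7] / [6] / [8];  Q = [1, 3, 5] / [2, 6, 8] / [4] / [7];  common shape = (3, 3, 1, 1)

Row-insert the values π_1, π_2, … into P one at a time, bumping the leftmost entry strictly greater than the inserted value down to the next row. The recording tableau Q records, in position (i, j), the step at which that cell was added to P.
  Insert 8 (step 1): P = [8];  Q = [1]
  Insert 2 (step 2): P = [2] / [8];  Q = [1] / [2]
  Insert 6 (step 3): P = [2, 6] / [8];  Q = [1, 3] / [2]
  Insert 1 (step 4): P = [1, 6] / [2] / [8];  Q = [1, 3] / [2] / [4]
  Insert 7 (step 5): P = [1, 6, 7] / [2] / [8];  Q = [1, 3, 5] / [2] / [4]
  Insert 5 (step 6): P = [1, 5, 7] / [2, 6] / [8];  Q = [1, 3, 5] / [2, 6] / [4]
  Insert 3 (step 7): P = [1, 3, 7] / [2, 5] / [6] / [8];  Q = [1, 3, 5] / [2, 6] / [4] / [7]
  Insert 4 (step 8): P = [1, 3, 4] / [2, 5, 7] / [6] / [8];  Q = [1, 3, 5] / [2, 6, 8] / [4] / [7]
Final shape: (3, 3, 1, 1).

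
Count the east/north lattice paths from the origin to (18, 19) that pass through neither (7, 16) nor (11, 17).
Number of paths = 16854452532

Inclusion–exclusion. Total paths: C(37, 18) = 17672631900. Through P₁: C(23, 7)·C(14, 11) = 89237148. Through P₂: C(28, 11)·C(9, 7) = 773070480. Since P₁ is strictly southwest of P₂, a monotone path through both must visit P₁ then P₂; paths through both = C(23, 7)·C(5, 4)·C(9, 7) = 44128260. Avoid both = 17672631900 − 89237148 − 773070480 + 44128260 = 16854452532.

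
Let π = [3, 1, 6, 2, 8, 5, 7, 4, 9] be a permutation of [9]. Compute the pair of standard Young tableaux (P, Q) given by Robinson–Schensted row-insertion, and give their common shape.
P = [1, 2, 4, 7, 9] / [3, 5, 8] / [6];  Q = [1, 3, 5, 7, 9] / [2, 4, 6] / [8];  common shape = (5, 3, 1)

Row-insert the values π_1, π_2, … into P one at a time, bumping the leftmost entry strictly greater than the inserted value down to the next row. The recording tableau Q records, in position (i, j), the step at which that cell was added to P.
  Insert 3 (step 1): P = [3];  Q = [1]
  Insert 1 (step 2): P = [1] / [3];  Q = [1] / [2]
  Insert 6 (step 3): P = [1, 6] / [3];  Q = [1, 3] / [2]
  Insert 2 (step 4): P = [1, 2] / [3, 6];  Q = [1, 3] / [2, 4]
  Insert 8 (step 5): P = [1, 2, 8] / [3, 6];  Q = [1, 3, 5] / [2, 4]
  Insert 5 (step 6): P = [1, 2, 5] / [3, 6, 8];  Q = [1, 3, 5] / [2, 4, 6]
  Insert 7 (step 7): P = [1, 2, 5, 7] / [3, 6, 8];  Q = [1, 3, 5, 7] / [2, 4, 6]
  Insert 4 (step 8): P = [1, 2, 4, 7] / [3, 5, 8] / [6];  Q = [1, 3, 5, 7] / [2, 4, 6] / [8]
  Insert 9 (step 9): P = [1, 2, 4, 7, 9] / [3, 5, 8] / [6];  Q = [1, 3, 5, 7, 9] / [2, 4, 6] / [8]
Final shape: (5, 3, 1).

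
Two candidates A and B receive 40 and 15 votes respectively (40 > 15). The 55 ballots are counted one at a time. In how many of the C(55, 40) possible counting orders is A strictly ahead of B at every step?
Strict-lead orderings = 5408954784450

Total orderings of the 55 votes with 40 for A: C(55, 40) = 11899700525790. By the Bertrand ballot formula (Cycle Lemma / reflection principle), the number of orderings in which A is strictly ahead of B throughout is (p − q)/(p + q) · C(p + q, p) = (40 − 15)/(40 + 15) · 11899700525790 = 5408954784450.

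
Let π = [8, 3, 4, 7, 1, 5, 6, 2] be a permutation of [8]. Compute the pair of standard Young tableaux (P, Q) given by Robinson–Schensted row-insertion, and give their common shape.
P = [1, 2, 5, 6] / [3, 4] / [7] / [8];  Q = [1, 3, 4, 7] / [2, 6] / [5] / [8];  common shape = (4, 2, 1, 1)

Row-insert the values π_1, π_2, … into P one at a time, bumping the leftmost entry strictly greater than the inserted value down to the next row. The recording tableau Q records, in position (i, j), the step at which that cell was added to P.
  Insert 8 (step 1): P = [8];  Q = [1]
  Insert 3 (step 2): P = [3] / [8];  Q = [1] / [2]
  Insert 4 (step 3): P = [3, 4] / [8];  Q = [1, 3] / [2]
  Insert 7 (step 4): P = [3, 4, 7] / [8];  Q = [1, 3, 4] / [2]
  Insert 1 (step 5): P = [1, 4, 7] / [3] / [8];  Q = [1, 3, 4] / [2] / [5]
  Insert 5 (step 6): P = [1, 4, 5] / [3, 7] / [8];  Q = [1, 3, 4] / [2, 6] / [5]
  Insert 6 (step 7): P = [1, 4, 5, 6] / [3, 7] / [8];  Q = [1, 3, 4, 7] / [2, 6] / [5]
  Insert 2 (step 8): P = [1, 2, 5, 6] / [3, 4] / [7] / [8];  Q = [1, 3, 4, 7] / [2, 6] / [5] / [8]
Final shape: (4, 2, 1, 1).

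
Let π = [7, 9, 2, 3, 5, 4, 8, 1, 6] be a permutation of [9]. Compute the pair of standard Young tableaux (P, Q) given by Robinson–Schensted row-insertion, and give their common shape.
P = [1, 3, 4, 6] / [2, 8] / [5, 9] / [7];  Q = [1, 2, 5, 7] / [3, 4] / [6, 9] / [8];  common shape = (4, 2, 2, 1)

Row-insert the values π_1, π_2, … into P one at a time, bumping the leftmost entry strictly greater than the inserted value down to the next row. The recording tableau Q records, in position (i, j), the step at which that cell was added to P.
  Insert 7 (step 1): P = [7];  Q = [1]
  Insert 9 (step 2): P = [7, 9];  Q = [1, 2]
  Insert 2 (step 3): P = [2, 9] / [7];  Q = [1, 2] / [3]
  Insert 3 (step 4): P = [2, 3] / [7, 9];  Q = [1, 2] / [3, 4]
  Insert 5 (step 5): P = [2, 3, 5] / [7, 9];  Q = [1, 2, 5] / [3, 4]
  Insert 4 (step 6): P = [2, 3, 4] / [5, 9] / [7];  Q = [1, 2, 5] / [3, 4] / [6]
  Insert 8 (step 7): P = [2, 3, 4, 8] / [5, 9] / [7];  Q = [1, 2, 5, 7] / [3, 4] / [6]
  Insert 1 (step 8): P = [1, 3, 4, 8] / [2, 9] / [5] / [7];  Q = [1, 2, 5, 7] / [3, 4] / [6] / [8]
  Insert 6 (step 9): P = [1, 3, 4, 6] / [2, 8] / [5, 9] / [7];  Q = [1, 2, 5, 7] / [3, 4] / [6, 9] / [8]
Final shape: (4, 2, 2, 1).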